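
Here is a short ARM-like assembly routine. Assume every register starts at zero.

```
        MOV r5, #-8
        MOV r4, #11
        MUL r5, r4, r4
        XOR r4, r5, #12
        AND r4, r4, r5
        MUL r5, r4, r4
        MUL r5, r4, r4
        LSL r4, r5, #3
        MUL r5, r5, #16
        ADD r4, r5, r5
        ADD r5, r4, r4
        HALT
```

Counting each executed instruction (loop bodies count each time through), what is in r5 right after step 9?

204304

r5=-8
r4=11
r5=11*11=121
r4=121^12=117
r4=117&121=113
r5=113*113=12769
r5=113*113=12769
r4=12769<<3=102152
r5=12769*16=204304
After step 9: r5 = 204304.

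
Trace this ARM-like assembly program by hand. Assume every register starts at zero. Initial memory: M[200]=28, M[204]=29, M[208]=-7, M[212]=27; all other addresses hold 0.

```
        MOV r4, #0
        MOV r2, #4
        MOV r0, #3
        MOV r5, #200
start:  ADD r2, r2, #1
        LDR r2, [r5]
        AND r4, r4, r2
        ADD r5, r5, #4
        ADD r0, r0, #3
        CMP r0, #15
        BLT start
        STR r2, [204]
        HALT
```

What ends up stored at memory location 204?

27

MOV r4, #0 → r4=0
MOV r2, #4 → r2=4
MOV r0, #3 → r0=3
MOV r5, #200 → r5=200
ADD r2, r2, #1 → r2=4+1=5
LDR r2, [r5] → r2=M[200]=28
AND r4, r4, r2 → r4=0&28=0
ADD r5, r5, #4 → r5=200+4=204
ADD r0, r0, #3 → r0=3+3=6
CMP r0, #15  (cmp 6,15)
BLT start: taken
ADD r2, r2, #1 → r2=28+1=29
LDR r2, [r5] → r2=M[204]=29
AND r4, r4, r2 → r4=0&29=0
ADD r5, r5, #4 → r5=204+4=208
ADD r0, r0, #3 → r0=6+3=9
CMP r0, #15  (cmp 9,15)
BLT start: taken
ADD r2, r2, #1 → r2=29+1=30
LDR r2, [r5] → r2=M[208]=-7
AND r4, r4, r2 → r4=0&(-7)=0
ADD r5, r5, #4 → r5=208+4=212
ADD r0, r0, #3 → r0=9+3=12
CMP r0, #15  (cmp 12,15)
BLT start: taken
ADD r2, r2, #1 → r2=(-7)+1=-6
LDR r2, [r5] → r2=M[212]=27
AND r4, r4, r2 → r4=0&27=0
ADD r5, r5, #4 → r5=212+4=216
ADD r0, r0, #3 → r0=12+3=15
CMP r0, #15  (cmp 15,15)
BLT start: not taken
STR r2, [204] → M[204]=27
halt.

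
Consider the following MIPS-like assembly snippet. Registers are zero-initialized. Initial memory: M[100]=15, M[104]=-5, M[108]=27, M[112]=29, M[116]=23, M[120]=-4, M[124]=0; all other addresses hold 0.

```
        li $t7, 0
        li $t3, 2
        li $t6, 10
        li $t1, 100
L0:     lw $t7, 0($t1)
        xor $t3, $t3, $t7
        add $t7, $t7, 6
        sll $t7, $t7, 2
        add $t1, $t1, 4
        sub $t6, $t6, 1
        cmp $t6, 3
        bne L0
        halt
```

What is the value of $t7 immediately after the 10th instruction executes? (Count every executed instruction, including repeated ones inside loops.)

84

$t7=0
$t3=2
$t6=10
$t1=100
$t7=M[100]=15
$t3=2^15=13
$t7=15+6=21
$t7=21<<2=84
$t1=100+4=104
$t6=10-1=9
After step 10: $t7 = 84.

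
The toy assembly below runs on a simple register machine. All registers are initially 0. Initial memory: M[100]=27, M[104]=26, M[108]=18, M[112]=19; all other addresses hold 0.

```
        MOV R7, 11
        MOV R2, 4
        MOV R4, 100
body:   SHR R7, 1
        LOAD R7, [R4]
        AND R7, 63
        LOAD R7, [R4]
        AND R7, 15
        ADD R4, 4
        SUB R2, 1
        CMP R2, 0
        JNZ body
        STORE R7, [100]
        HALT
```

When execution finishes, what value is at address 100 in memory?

3

MOV R7, 11 → R7=11
MOV R2, 4 → R2=4
MOV R4, 100 → R4=100
SHR R7, 1 → R7=11>>1=5
LOAD R7, [R4] → R7=M[100]=27
AND R7, 63 → R7=27&63=27
LOAD R7, [R4] → R7=M[100]=27
AND R7, 15 → R7=27&15=11
ADD R4, 4 → R4=100+4=104
SUB R2, 1 → R2=4-1=3
CMP R2, 0  (cmp 3,0)
JNZ body: taken
SHR R7, 1 → R7=11>>1=5
LOAD R7, [R4] → R7=M[104]=26
AND R7, 63 → R7=26&63=26
LOAD R7, [R4] → R7=M[104]=26
AND R7, 15 → R7=26&15=10
ADD R4, 4 → R4=104+4=108
SUB R2, 1 → R2=3-1=2
CMP R2, 0  (cmp 2,0)
JNZ body: taken
SHR R7, 1 → R7=10>>1=5
LOAD R7, [R4] → R7=M[108]=18
AND R7, 63 → R7=18&63=18
LOAD R7, [R4] → R7=M[108]=18
AND R7, 15 → R7=18&15=2
ADD R4, 4 → R4=108+4=112
SUB R2, 1 → R2=2-1=1
CMP R2, 0  (cmp 1,0)
JNZ body: taken
SHR R7, 1 → R7=2>>1=1
LOAD R7, [R4] → R7=M[112]=19
AND R7, 63 → R7=19&63=19
LOAD R7, [R4] → R7=M[112]=19
AND R7, 15 → R7=19&15=3
ADD R4, 4 → R4=112+4=116
SUB R2, 1 → R2=1-1=0
CMP R2, 0  (cmp 0,0)
JNZ body: not taken
STORE R7, [100] → M[100]=3
halt.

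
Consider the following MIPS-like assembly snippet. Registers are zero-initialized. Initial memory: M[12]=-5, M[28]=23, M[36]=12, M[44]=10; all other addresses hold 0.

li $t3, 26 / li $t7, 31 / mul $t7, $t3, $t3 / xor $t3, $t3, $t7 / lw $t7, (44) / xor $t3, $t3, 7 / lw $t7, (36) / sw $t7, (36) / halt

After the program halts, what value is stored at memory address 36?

12

after li $t3, 26: $t3=26
after li $t7, 31: $t7=31
after mul $t7, $t3, $t3: $t7=26*26=676
after xor $t3, $t3, $t7: $t3=26^676=702
after lw $t7, (44): $t7=M[44]=10
after xor $t3, $t3, 7: $t3=702^7=697
after lw $t7, (36): $t7=M[36]=12
sw $t7, (36) → M[36]=12
halt.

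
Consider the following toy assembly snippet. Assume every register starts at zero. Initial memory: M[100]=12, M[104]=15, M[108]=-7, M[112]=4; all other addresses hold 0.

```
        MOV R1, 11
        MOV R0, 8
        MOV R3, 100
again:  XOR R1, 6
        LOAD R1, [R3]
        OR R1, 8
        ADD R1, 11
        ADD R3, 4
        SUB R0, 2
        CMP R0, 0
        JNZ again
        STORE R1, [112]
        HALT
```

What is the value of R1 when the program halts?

after MOV R1, 11: R1=11
after MOV R0, 8: R0=8
after MOV R3, 100: R3=100
after XOR R1, 6: R1=11^6=13
after LOAD R1, [R3]: R1=M[100]=12
after OR R1, 8: R1=12|8=12
after ADD R1, 11: R1=12+11=23
after ADD R3, 4: R3=100+4=104
after SUB R0, 2: R0=8-2=6
CMP R0, 0  (cmp 6,0)
JNZ again: taken
after XOR R1, 6: R1=23^6=17
after LOAD R1, [R3]: R1=M[104]=15
after OR R1, 8: R1=15|8=15
after ADD R1, 11: R1=15+11=26
after ADD R3, 4: R3=104+4=108
after SUB R0, 2: R0=6-2=4
CMP R0, 0  (cmp 4,0)
JNZ again: taken
after XOR R1, 6: R1=26^6=28
after LOAD R1, [R3]: R1=M[108]=-7
after OR R1, 8: R1=(-7)|8=-7
after ADD R1, 11: R1=(-7)+11=4
after ADD R3, 4: R3=108+4=112
after SUB R0, 2: R0=4-2=2
CMP R0, 0  (cmp 2,0)
JNZ again: taken
after XOR R1, 6: R1=4^6=2
after LOAD R1, [R3]: R1=M[112]=4
after OR R1, 8: R1=4|8=12
after ADD R1, 11: R1=12+11=23
after ADD R3, 4: R3=112+4=116
after SUB R0, 2: R0=2-2=0
CMP R0, 0  (cmp 0,0)
JNZ again: not taken
STORE R1, [112] → M[112]=23
halt.

23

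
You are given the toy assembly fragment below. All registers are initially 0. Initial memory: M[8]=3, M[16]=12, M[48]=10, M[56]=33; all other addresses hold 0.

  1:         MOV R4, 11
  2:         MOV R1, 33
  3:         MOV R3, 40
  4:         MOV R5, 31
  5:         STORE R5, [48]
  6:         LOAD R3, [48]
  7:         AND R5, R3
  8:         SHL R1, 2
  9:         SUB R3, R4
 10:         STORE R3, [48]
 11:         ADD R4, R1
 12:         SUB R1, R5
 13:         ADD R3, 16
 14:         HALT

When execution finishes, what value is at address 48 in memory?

20

R4=11
R1=33
R3=40
R5=31
STORE R5, [48] → M[48]=31
R3=M[48]=31
R5=31&31=31
R1=33<<2=132
R3=31-11=20
STORE R3, [48] → M[48]=20
R4=11+132=143
R1=132-31=101
R3=20+16=36
halt.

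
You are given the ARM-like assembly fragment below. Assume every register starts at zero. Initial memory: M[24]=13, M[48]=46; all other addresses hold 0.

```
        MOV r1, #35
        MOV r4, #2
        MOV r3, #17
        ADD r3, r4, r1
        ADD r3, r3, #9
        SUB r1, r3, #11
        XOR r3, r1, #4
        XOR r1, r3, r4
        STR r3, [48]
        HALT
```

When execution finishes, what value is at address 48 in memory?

39

r1=35
r4=2
r3=17
r3=2+35=37
r3=37+9=46
r1=46-11=35
r3=35^4=39
r1=39^2=37
STR r3, [48] → M[48]=39
halt.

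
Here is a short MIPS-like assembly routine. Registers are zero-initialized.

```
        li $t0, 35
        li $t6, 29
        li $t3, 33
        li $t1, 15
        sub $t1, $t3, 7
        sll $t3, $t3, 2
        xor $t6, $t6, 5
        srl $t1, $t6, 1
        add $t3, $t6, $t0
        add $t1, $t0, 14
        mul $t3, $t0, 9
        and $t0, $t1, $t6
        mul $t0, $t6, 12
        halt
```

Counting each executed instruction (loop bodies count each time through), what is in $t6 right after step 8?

24

after li $t0, 35: $t0=35
after li $t6, 29: $t6=29
after li $t3, 33: $t3=33
after li $t1, 15: $t1=15
after sub $t1, $t3, 7: $t1=33-7=26
after sll $t3, $t3, 2: $t3=33<<2=132
after xor $t6, $t6, 5: $t6=29^5=24
after srl $t1, $t6, 1: $t1=24>>1=12
After step 8: $t6 = 24.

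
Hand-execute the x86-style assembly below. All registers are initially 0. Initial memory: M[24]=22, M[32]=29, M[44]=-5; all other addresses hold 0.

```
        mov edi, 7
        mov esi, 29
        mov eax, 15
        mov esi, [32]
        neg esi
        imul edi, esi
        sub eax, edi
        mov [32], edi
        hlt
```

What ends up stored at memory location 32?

mov edi, 7 → edi=7
mov esi, 29 → esi=29
mov eax, 15 → eax=15
mov esi, [32] → esi=M[32]=29
neg esi → esi=-(29)=-29
imul edi, esi → edi=7*(-29)=-203
sub eax, edi → eax=15-(-203)=218
mov [32], edi → M[32]=-203
halt.

-203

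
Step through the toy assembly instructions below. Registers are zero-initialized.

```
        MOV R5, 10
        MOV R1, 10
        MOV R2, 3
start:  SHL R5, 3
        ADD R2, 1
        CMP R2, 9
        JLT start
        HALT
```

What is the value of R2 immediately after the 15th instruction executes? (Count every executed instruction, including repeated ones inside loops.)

after MOV R5, 10: R5=10
after MOV R1, 10: R1=10
after MOV R2, 3: R2=3
after SHL R5, 3: R5=10<<3=80
after ADD R2, 1: R2=3+1=4
CMP R2, 9  (cmp 4,9)
JLT start: taken
after SHL R5, 3: R5=80<<3=640
after ADD R2, 1: R2=4+1=5
CMP R2, 9  (cmp 5,9)
JLT start: taken
after SHL R5, 3: R5=640<<3=5120
after ADD R2, 1: R2=5+1=6
CMP R2, 9  (cmp 6,9)
JLT start: taken
After step 15: R2 = 6.

6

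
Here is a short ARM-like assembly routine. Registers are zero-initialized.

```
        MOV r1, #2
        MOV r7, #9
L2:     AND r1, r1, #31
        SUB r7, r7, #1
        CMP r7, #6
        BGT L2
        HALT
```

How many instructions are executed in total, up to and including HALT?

15

after MOV r1, #2: r1=2
after MOV r7, #9: r7=9
after AND r1, r1, #31: r1=2&31=2
after SUB r7, r7, #1: r7=9-1=8
CMP r7, #6  (cmp 8,6)
BGT L2: taken
after AND r1, r1, #31: r1=2&31=2
after SUB r7, r7, #1: r7=8-1=7
CMP r7, #6  (cmp 7,6)
BGT L2: taken
after AND r1, r1, #31: r1=2&31=2
after SUB r7, r7, #1: r7=7-1=6
CMP r7, #6  (cmp 6,6)
BGT L2: not taken
halt.
Total executed instructions: 15.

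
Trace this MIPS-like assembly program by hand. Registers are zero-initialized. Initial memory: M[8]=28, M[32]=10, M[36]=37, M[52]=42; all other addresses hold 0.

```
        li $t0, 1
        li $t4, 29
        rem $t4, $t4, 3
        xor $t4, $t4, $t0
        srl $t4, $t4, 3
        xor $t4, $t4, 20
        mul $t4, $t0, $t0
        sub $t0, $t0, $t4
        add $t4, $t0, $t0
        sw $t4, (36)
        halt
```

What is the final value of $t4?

0

$t0=1
$t4=29
$t4=29%3=2
$t4=2^1=3
$t4=3>>3=0
$t4=0^20=20
$t4=1*1=1
$t0=1-1=0
$t4=0+0=0
sw $t4, (36) → M[36]=0
halt.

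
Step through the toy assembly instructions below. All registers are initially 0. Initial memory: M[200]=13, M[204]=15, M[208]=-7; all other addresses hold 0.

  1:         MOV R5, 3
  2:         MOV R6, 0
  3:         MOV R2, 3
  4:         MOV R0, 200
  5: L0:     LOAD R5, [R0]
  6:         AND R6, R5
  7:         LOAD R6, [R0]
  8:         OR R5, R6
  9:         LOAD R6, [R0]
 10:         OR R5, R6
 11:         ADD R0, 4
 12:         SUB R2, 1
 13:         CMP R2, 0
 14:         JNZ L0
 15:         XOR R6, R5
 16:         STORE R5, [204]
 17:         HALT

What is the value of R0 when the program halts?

212

after MOV R5, 3: R5=3
after MOV R6, 0: R6=0
after MOV R2, 3: R2=3
after MOV R0, 200: R0=200
after LOAD R5, [R0]: R5=M[200]=13
after AND R6, R5: R6=0&13=0
after LOAD R6, [R0]: R6=M[200]=13
after OR R5, R6: R5=13|13=13
after LOAD R6, [R0]: R6=M[200]=13
after OR R5, R6: R5=13|13=13
after ADD R0, 4: R0=200+4=204
after SUB R2, 1: R2=3-1=2
CMP R2, 0  (cmp 2,0)
JNZ L0: taken
after LOAD R5, [R0]: R5=M[204]=15
after AND R6, R5: R6=13&15=13
after LOAD R6, [R0]: R6=M[204]=15
after OR R5, R6: R5=15|15=15
after LOAD R6, [R0]: R6=M[204]=15
after OR R5, R6: R5=15|15=15
after ADD R0, 4: R0=204+4=208
after SUB R2, 1: R2=2-1=1
CMP R2, 0  (cmp 1,0)
JNZ L0: taken
after LOAD R5, [R0]: R5=M[208]=-7
after AND R6, R5: R6=15&(-7)=9
after LOAD R6, [R0]: R6=M[208]=-7
after OR R5, R6: R5=(-7)|(-7)=-7
after LOAD R6, [R0]: R6=M[208]=-7
after OR R5, R6: R5=(-7)|(-7)=-7
after ADD R0, 4: R0=208+4=212
after SUB R2, 1: R2=1-1=0
CMP R2, 0  (cmp 0,0)
JNZ L0: not taken
after XOR R6, R5: R6=(-7)^(-7)=0
STORE R5, [204] → M[204]=-7
halt.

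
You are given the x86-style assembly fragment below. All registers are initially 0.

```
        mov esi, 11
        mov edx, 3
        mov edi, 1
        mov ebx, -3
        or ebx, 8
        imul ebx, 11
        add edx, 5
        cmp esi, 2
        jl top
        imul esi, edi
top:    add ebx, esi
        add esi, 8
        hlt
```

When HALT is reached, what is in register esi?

19

after mov esi, 11: esi=11
after mov edx, 3: edx=3
after mov edi, 1: edi=1
after mov ebx, -3: ebx=-3
after or ebx, 8: ebx=(-3)|8=-3
after imul ebx, 11: ebx=(-3)*11=-33
after add edx, 5: edx=3+5=8
cmp esi, 2  (cmp 11,2)
jl top: not taken
after imul esi, edi: esi=11*1=11
after add ebx, esi: ebx=(-33)+11=-22
after add esi, 8: esi=11+8=19
halt.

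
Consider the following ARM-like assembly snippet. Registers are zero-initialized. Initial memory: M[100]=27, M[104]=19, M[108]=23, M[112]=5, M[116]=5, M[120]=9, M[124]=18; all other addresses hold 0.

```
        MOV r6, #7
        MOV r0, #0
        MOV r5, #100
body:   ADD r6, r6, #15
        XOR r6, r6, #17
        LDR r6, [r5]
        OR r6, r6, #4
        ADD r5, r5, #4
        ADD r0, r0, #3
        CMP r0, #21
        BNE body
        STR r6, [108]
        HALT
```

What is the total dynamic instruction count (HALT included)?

after MOV r6, #7: r6=7
after MOV r0, #0: r0=0
after MOV r5, #100: r5=100
after ADD r6, r6, #15: r6=7+15=22
after XOR r6, r6, #17: r6=22^17=7
after LDR r6, [r5]: r6=M[100]=27
after OR r6, r6, #4: r6=27|4=31
after ADD r5, r5, #4: r5=100+4=104
after ADD r0, r0, #3: r0=0+3=3
CMP r0, #21  (cmp 3,21)
BNE body: taken
after ADD r6, r6, #15: r6=31+15=46
after XOR r6, r6, #17: r6=46^17=63
after LDR r6, [r5]: r6=M[104]=19
after OR r6, r6, #4: r6=19|4=23
after ADD r5, r5, #4: r5=104+4=108
after ADD r0, r0, #3: r0=3+3=6
CMP r0, #21  (cmp 6,21)
BNE body: taken
after ADD r6, r6, #15: r6=23+15=38
after XOR r6, r6, #17: r6=38^17=55
after LDR r6, [r5]: r6=M[108]=23
after OR r6, r6, #4: r6=23|4=23
after ADD r5, r5, #4: r5=108+4=112
after ADD r0, r0, #3: r0=6+3=9
CMP r0, #21  (cmp 9,21)
BNE body: taken
after ADD r6, r6, #15: r6=23+15=38
after XOR r6, r6, #17: r6=38^17=55
after LDR r6, [r5]: r6=M[112]=5
after OR r6, r6, #4: r6=5|4=5
after ADD r5, r5, #4: r5=112+4=116
after ADD r0, r0, #3: r0=9+3=12
CMP r0, #21  (cmp 12,21)
BNE body: taken
after ADD r6, r6, #15: r6=5+15=20
after XOR r6, r6, #17: r6=20^17=5
after LDR r6, [r5]: r6=M[116]=5
after OR r6, r6, #4: r6=5|4=5
after ADD r5, r5, #4: r5=116+4=120
after ADD r0, r0, #3: r0=12+3=15
CMP r0, #21  (cmp 15,21)
BNE body: taken
after ADD r6, r6, #15: r6=5+15=20
after XOR r6, r6, #17: r6=20^17=5
after LDR r6, [r5]: r6=M[120]=9
after OR r6, r6, #4: r6=9|4=13
after ADD r5, r5, #4: r5=120+4=124
after ADD r0, r0, #3: r0=15+3=18
CMP r0, #21  (cmp 18,21)
BNE body: taken
after ADD r6, r6, #15: r6=13+15=28
after XOR r6, r6, #17: r6=28^17=13
after LDR r6, [r5]: r6=M[124]=18
after OR r6, r6, #4: r6=18|4=22
after ADD r5, r5, #4: r5=124+4=128
after ADD r0, r0, #3: r0=18+3=21
CMP r0, #21  (cmp 21,21)
BNE body: not taken
STR r6, [108] → M[108]=22
halt.
Total executed instructions: 61.

61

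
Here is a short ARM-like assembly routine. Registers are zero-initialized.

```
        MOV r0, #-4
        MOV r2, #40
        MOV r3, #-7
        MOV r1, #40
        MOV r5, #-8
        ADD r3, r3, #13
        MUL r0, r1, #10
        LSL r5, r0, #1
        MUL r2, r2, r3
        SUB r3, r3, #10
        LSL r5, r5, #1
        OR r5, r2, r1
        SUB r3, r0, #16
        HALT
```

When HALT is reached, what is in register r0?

MOV r0, #-4 → r0=-4
MOV r2, #40 → r2=40
MOV r3, #-7 → r3=-7
MOV r1, #40 → r1=40
MOV r5, #-8 → r5=-8
ADD r3, r3, #13 → r3=(-7)+13=6
MUL r0, r1, #10 → r0=40*10=400
LSL r5, r0, #1 → r5=400<<1=800
MUL r2, r2, r3 → r2=40*6=240
SUB r3, r3, #10 → r3=6-10=-4
LSL r5, r5, #1 → r5=800<<1=1600
OR r5, r2, r1 → r5=240|40=248
SUB r3, r0, #16 → r3=400-16=384
halt.

400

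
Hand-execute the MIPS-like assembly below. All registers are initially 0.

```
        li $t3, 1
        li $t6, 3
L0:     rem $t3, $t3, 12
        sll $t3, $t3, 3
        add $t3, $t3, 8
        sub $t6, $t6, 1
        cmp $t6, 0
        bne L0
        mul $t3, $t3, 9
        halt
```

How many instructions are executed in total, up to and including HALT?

22

li $t3, 1 → $t3=1
li $t6, 3 → $t6=3
rem $t3, $t3, 12 → $t3=1%12=1
sll $t3, $t3, 3 → $t3=1<<3=8
add $t3, $t3, 8 → $t3=8+8=16
sub $t6, $t6, 1 → $t6=3-1=2
cmp $t6, 0  (cmp 2,0)
bne L0: taken
rem $t3, $t3, 12 → $t3=16%12=4
sll $t3, $t3, 3 → $t3=4<<3=32
add $t3, $t3, 8 → $t3=32+8=40
sub $t6, $t6, 1 → $t6=2-1=1
cmp $t6, 0  (cmp 1,0)
bne L0: taken
rem $t3, $t3, 12 → $t3=40%12=4
sll $t3, $t3, 3 → $t3=4<<3=32
add $t3, $t3, 8 → $t3=32+8=40
sub $t6, $t6, 1 → $t6=1-1=0
cmp $t6, 0  (cmp 0,0)
bne L0: not taken
mul $t3, $t3, 9 → $t3=40*9=360
halt.
Total executed instructions: 22.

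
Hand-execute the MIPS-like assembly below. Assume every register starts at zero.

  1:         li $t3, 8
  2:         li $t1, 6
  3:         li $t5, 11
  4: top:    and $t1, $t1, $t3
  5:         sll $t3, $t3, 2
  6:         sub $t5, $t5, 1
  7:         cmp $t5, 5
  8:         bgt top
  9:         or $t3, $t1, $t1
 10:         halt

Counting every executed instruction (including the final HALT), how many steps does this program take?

35

$t3=8
$t1=6
$t5=11
$t1=6&8=0
$t3=8<<2=32
$t5=11-1=10
cmp $t5, 5  (cmp 10,5)
bgt top: taken
$t1=0&32=0
$t3=32<<2=128
$t5=10-1=9
cmp $t5, 5  (cmp 9,5)
bgt top: taken
$t1=0&128=0
$t3=128<<2=512
$t5=9-1=8
cmp $t5, 5  (cmp 8,5)
bgt top: taken
$t1=0&512=0
$t3=512<<2=2048
$t5=8-1=7
cmp $t5, 5  (cmp 7,5)
bgt top: taken
$t1=0&2048=0
$t3=2048<<2=8192
$t5=7-1=6
cmp $t5, 5  (cmp 6,5)
bgt top: taken
$t1=0&8192=0
$t3=8192<<2=32768
$t5=6-1=5
cmp $t5, 5  (cmp 5,5)
bgt top: not taken
$t3=0|0=0
halt.
Total executed instructions: 35.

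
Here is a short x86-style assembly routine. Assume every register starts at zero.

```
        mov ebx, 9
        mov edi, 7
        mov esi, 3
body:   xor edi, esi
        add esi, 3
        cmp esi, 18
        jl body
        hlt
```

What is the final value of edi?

mov ebx, 9 → ebx=9
mov edi, 7 → edi=7
mov esi, 3 → esi=3
xor edi, esi → edi=7^3=4
add esi, 3 → esi=3+3=6
cmp esi, 18  (cmp 6,18)
jl body: taken
xor edi, esi → edi=4^6=2
add esi, 3 → esi=6+3=9
cmp esi, 18  (cmp 9,18)
jl body: taken
xor edi, esi → edi=2^9=11
add esi, 3 → esi=9+3=12
cmp esi, 18  (cmp 12,18)
jl body: taken
xor edi, esi → edi=11^12=7
add esi, 3 → esi=12+3=15
cmp esi, 18  (cmp 15,18)
jl body: taken
xor edi, esi → edi=7^15=8
add esi, 3 → esi=15+3=18
cmp esi, 18  (cmp 18,18)
jl body: not taken
halt.

8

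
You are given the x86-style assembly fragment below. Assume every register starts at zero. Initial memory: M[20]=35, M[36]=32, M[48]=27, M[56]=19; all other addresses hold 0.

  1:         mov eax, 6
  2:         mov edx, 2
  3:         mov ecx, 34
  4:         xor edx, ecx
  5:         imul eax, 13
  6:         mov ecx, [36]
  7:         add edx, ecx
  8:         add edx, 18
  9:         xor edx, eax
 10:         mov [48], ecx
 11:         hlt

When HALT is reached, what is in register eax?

after mov eax, 6: eax=6
after mov edx, 2: edx=2
after mov ecx, 34: ecx=34
after xor edx, ecx: edx=2^34=32
after imul eax, 13: eax=6*13=78
after mov ecx, [36]: ecx=M[36]=32
after add edx, ecx: edx=32+32=64
after add edx, 18: edx=64+18=82
after xor edx, eax: edx=82^78=28
mov [48], ecx → M[48]=32
halt.

78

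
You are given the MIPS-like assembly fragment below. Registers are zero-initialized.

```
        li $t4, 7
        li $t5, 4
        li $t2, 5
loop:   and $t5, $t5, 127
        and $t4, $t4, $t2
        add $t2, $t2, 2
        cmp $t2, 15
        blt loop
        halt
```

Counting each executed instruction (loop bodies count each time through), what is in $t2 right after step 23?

13

$t4=7
$t5=4
$t2=5
$t5=4&127=4
$t4=7&5=5
$t2=5+2=7
cmp $t2, 15  (cmp 7,15)
blt loop: taken
$t5=4&127=4
$t4=5&7=5
$t2=7+2=9
cmp $t2, 15  (cmp 9,15)
blt loop: taken
$t5=4&127=4
$t4=5&9=1
$t2=9+2=11
cmp $t2, 15  (cmp 11,15)
blt loop: taken
$t5=4&127=4
$t4=1&11=1
$t2=11+2=13
cmp $t2, 15  (cmp 13,15)
blt loop: taken
After step 23: $t2 = 13.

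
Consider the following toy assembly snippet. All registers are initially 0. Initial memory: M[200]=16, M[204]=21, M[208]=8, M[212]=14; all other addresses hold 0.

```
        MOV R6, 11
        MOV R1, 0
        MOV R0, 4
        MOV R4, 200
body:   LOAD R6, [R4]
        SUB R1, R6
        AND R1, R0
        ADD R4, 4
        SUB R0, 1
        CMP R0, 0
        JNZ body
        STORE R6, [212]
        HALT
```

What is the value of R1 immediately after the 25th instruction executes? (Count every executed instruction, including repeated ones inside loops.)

2

after MOV R6, 11: R6=11
after MOV R1, 0: R1=0
after MOV R0, 4: R0=4
after MOV R4, 200: R4=200
after LOAD R6, [R4]: R6=M[200]=16
after SUB R1, R6: R1=0-16=-16
after AND R1, R0: R1=(-16)&4=0
after ADD R4, 4: R4=200+4=204
after SUB R0, 1: R0=4-1=3
CMP R0, 0  (cmp 3,0)
JNZ body: taken
after LOAD R6, [R4]: R6=M[204]=21
after SUB R1, R6: R1=0-21=-21
after AND R1, R0: R1=(-21)&3=3
after ADD R4, 4: R4=204+4=208
after SUB R0, 1: R0=3-1=2
CMP R0, 0  (cmp 2,0)
JNZ body: taken
after LOAD R6, [R4]: R6=M[208]=8
after SUB R1, R6: R1=3-8=-5
after AND R1, R0: R1=(-5)&2=2
after ADD R4, 4: R4=208+4=212
after SUB R0, 1: R0=2-1=1
CMP R0, 0  (cmp 1,0)
JNZ body: taken
After step 25: R1 = 2.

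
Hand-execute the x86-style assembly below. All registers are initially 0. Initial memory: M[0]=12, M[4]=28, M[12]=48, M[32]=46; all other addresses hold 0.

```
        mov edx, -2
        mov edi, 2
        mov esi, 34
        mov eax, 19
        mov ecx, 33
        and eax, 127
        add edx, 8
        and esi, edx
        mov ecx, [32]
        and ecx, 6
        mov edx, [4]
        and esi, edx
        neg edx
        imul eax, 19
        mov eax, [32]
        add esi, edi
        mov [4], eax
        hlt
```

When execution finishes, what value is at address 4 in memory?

after mov edx, -2: edx=-2
after mov edi, 2: edi=2
after mov esi, 34: esi=34
after mov eax, 19: eax=19
after mov ecx, 33: ecx=33
after and eax, 127: eax=19&127=19
after add edx, 8: edx=(-2)+8=6
after and esi, edx: esi=34&6=2
after mov ecx, [32]: ecx=M[32]=46
after and ecx, 6: ecx=46&6=6
after mov edx, [4]: edx=M[4]=28
after and esi, edx: esi=2&28=0
after neg edx: edx=-(28)=-28
after imul eax, 19: eax=19*19=361
after mov eax, [32]: eax=M[32]=46
after add esi, edi: esi=0+2=2
mov [4], eax → M[4]=46
halt.

46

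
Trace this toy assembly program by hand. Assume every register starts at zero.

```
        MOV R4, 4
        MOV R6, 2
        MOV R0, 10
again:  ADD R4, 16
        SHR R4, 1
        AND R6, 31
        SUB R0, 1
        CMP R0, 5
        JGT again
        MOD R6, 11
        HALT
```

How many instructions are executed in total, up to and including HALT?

MOV R4, 4 → R4=4
MOV R6, 2 → R6=2
MOV R0, 10 → R0=10
ADD R4, 16 → R4=4+16=20
SHR R4, 1 → R4=20>>1=10
AND R6, 31 → R6=2&31=2
SUB R0, 1 → R0=10-1=9
CMP R0, 5  (cmp 9,5)
JGT again: taken
ADD R4, 16 → R4=10+16=26
SHR R4, 1 → R4=26>>1=13
AND R6, 31 → R6=2&31=2
SUB R0, 1 → R0=9-1=8
CMP R0, 5  (cmp 8,5)
JGT again: taken
ADD R4, 16 → R4=13+16=29
SHR R4, 1 → R4=29>>1=14
AND R6, 31 → R6=2&31=2
SUB R0, 1 → R0=8-1=7
CMP R0, 5  (cmp 7,5)
JGT again: taken
ADD R4, 16 → R4=14+16=30
SHR R4, 1 → R4=30>>1=15
AND R6, 31 → R6=2&31=2
SUB R0, 1 → R0=7-1=6
CMP R0, 5  (cmp 6,5)
JGT again: taken
ADD R4, 16 → R4=15+16=31
SHR R4, 1 → R4=31>>1=15
AND R6, 31 → R6=2&31=2
SUB R0, 1 → R0=6-1=5
CMP R0, 5  (cmp 5,5)
JGT again: not taken
MOD R6, 11 → R6=2%11=2
halt.
Total executed instructions: 35.

35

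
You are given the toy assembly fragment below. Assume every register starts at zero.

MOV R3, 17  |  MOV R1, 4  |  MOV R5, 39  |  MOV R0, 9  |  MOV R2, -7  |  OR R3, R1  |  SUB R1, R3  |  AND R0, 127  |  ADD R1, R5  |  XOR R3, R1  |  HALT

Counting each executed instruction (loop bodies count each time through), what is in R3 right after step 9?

21

R3=17
R1=4
R5=39
R0=9
R2=-7
R3=17|4=21
R1=4-21=-17
R0=9&127=9
R1=(-17)+39=22
After step 9: R3 = 21.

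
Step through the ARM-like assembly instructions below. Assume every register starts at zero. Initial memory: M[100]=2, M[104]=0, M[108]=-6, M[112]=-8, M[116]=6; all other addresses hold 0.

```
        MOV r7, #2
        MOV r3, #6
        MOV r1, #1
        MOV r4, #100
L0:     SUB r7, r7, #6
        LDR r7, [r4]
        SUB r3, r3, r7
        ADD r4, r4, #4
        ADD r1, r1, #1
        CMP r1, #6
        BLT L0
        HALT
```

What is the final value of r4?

after MOV r7, #2: r7=2
after MOV r3, #6: r3=6
after MOV r1, #1: r1=1
after MOV r4, #100: r4=100
after SUB r7, r7, #6: r7=2-6=-4
after LDR r7, [r4]: r7=M[100]=2
after SUB r3, r3, r7: r3=6-2=4
after ADD r4, r4, #4: r4=100+4=104
after ADD r1, r1, #1: r1=1+1=2
CMP r1, #6  (cmp 2,6)
BLT L0: taken
after SUB r7, r7, #6: r7=2-6=-4
after LDR r7, [r4]: r7=M[104]=0
after SUB r3, r3, r7: r3=4-0=4
after ADD r4, r4, #4: r4=104+4=108
after ADD r1, r1, #1: r1=2+1=3
CMP r1, #6  (cmp 3,6)
BLT L0: taken
after SUB r7, r7, #6: r7=0-6=-6
after LDR r7, [r4]: r7=M[108]=-6
after SUB r3, r3, r7: r3=4-(-6)=10
after ADD r4, r4, #4: r4=108+4=112
after ADD r1, r1, #1: r1=3+1=4
CMP r1, #6  (cmp 4,6)
BLT L0: taken
after SUB r7, r7, #6: r7=(-6)-6=-12
after LDR r7, [r4]: r7=M[112]=-8
after SUB r3, r3, r7: r3=10-(-8)=18
after ADD r4, r4, #4: r4=112+4=116
after ADD r1, r1, #1: r1=4+1=5
CMP r1, #6  (cmp 5,6)
BLT L0: taken
after SUB r7, r7, #6: r7=(-8)-6=-14
after LDR r7, [r4]: r7=M[116]=6
after SUB r3, r3, r7: r3=18-6=12
after ADD r4, r4, #4: r4=116+4=120
after ADD r1, r1, #1: r1=5+1=6
CMP r1, #6  (cmp 6,6)
BLT L0: not taken
halt.

120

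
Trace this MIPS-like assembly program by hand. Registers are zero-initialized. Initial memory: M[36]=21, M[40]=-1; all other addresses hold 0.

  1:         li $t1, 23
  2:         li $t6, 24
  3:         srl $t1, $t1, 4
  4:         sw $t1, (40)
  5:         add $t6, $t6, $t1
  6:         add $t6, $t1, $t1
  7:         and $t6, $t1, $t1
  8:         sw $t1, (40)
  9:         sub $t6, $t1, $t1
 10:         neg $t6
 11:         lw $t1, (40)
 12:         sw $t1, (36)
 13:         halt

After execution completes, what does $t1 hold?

1

after li $t1, 23: $t1=23
after li $t6, 24: $t6=24
after srl $t1, $t1, 4: $t1=23>>4=1
sw $t1, (40) → M[40]=1
after add $t6, $t6, $t1: $t6=24+1=25
after add $t6, $t1, $t1: $t6=1+1=2
after and $t6, $t1, $t1: $t6=1&1=1
sw $t1, (40) → M[40]=1
after sub $t6, $t1, $t1: $t6=1-1=0
after neg $t6: $t6=-(0)=0
after lw $t1, (40): $t1=M[40]=1
sw $t1, (36) → M[36]=1
halt.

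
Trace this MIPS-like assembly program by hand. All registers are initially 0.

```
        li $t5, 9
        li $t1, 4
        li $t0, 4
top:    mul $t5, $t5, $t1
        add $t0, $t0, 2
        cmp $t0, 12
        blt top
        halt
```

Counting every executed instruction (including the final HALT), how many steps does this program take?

20

li $t5, 9 → $t5=9
li $t1, 4 → $t1=4
li $t0, 4 → $t0=4
mul $t5, $t5, $t1 → $t5=9*4=36
add $t0, $t0, 2 → $t0=4+2=6
cmp $t0, 12  (cmp 6,12)
blt top: taken
mul $t5, $t5, $t1 → $t5=36*4=144
add $t0, $t0, 2 → $t0=6+2=8
cmp $t0, 12  (cmp 8,12)
blt top: taken
mul $t5, $t5, $t1 → $t5=144*4=576
add $t0, $t0, 2 → $t0=8+2=10
cmp $t0, 12  (cmp 10,12)
blt top: taken
mul $t5, $t5, $t1 → $t5=576*4=2304
add $t0, $t0, 2 → $t0=10+2=12
cmp $t0, 12  (cmp 12,12)
blt top: not taken
halt.
Total executed instructions: 20.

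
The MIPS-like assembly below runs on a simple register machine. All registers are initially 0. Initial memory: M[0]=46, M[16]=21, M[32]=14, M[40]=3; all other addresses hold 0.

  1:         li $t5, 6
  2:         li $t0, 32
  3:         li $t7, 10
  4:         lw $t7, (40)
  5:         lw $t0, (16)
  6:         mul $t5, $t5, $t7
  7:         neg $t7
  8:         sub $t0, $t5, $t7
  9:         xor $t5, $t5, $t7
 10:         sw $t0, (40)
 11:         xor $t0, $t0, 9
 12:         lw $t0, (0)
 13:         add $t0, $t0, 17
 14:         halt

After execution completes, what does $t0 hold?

after li $t5, 6: $t5=6
after li $t0, 32: $t0=32
after li $t7, 10: $t7=10
after lw $t7, (40): $t7=M[40]=3
after lw $t0, (16): $t0=M[16]=21
after mul $t5, $t5, $t7: $t5=6*3=18
after neg $t7: $t7=-(3)=-3
after sub $t0, $t5, $t7: $t0=18-(-3)=21
after xor $t5, $t5, $t7: $t5=18^(-3)=-17
sw $t0, (40) → M[40]=21
after xor $t0, $t0, 9: $t0=21^9=28
after lw $t0, (0): $t0=M[0]=46
after add $t0, $t0, 17: $t0=46+17=63
halt.

63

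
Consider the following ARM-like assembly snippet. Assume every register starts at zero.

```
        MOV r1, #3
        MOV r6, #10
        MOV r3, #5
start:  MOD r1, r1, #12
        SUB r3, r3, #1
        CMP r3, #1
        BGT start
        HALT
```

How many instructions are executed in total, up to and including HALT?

after MOV r1, #3: r1=3
after MOV r6, #10: r6=10
after MOV r3, #5: r3=5
after MOD r1, r1, #12: r1=3%12=3
after SUB r3, r3, #1: r3=5-1=4
CMP r3, #1  (cmp 4,1)
BGT start: taken
after MOD r1, r1, #12: r1=3%12=3
after SUB r3, r3, #1: r3=4-1=3
CMP r3, #1  (cmp 3,1)
BGT start: taken
after MOD r1, r1, #12: r1=3%12=3
after SUB r3, r3, #1: r3=3-1=2
CMP r3, #1  (cmp 2,1)
BGT start: taken
after MOD r1, r1, #12: r1=3%12=3
after SUB r3, r3, #1: r3=2-1=1
CMP r3, #1  (cmp 1,1)
BGT start: not taken
halt.
Total executed instructions: 20.

20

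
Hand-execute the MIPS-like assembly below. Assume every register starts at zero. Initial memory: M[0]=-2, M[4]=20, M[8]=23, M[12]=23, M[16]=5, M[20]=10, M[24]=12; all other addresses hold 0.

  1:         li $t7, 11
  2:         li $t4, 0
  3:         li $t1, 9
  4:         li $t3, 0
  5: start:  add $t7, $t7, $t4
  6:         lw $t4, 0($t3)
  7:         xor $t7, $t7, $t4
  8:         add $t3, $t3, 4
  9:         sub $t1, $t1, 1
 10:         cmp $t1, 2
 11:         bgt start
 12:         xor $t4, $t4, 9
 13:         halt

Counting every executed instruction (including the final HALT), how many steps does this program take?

$t7=11
$t4=0
$t1=9
$t3=0
$t7=11+0=11
$t4=M[0]=-2
$t7=11^(-2)=-11
$t3=0+4=4
$t1=9-1=8
cmp $t1, 2  (cmp 8,2)
bgt start: taken
$t7=(-11)+(-2)=-13
$t4=M[4]=20
$t7=(-13)^20=-25
$t3=4+4=8
$t1=8-1=7
cmp $t1, 2  (cmp 7,2)
bgt start: taken
$t7=(-25)+20=-5
$t4=M[8]=23
$t7=(-5)^23=-20
$t3=8+4=12
$t1=7-1=6
cmp $t1, 2  (cmp 6,2)
bgt start: taken
$t7=(-20)+23=3
$t4=M[12]=23
$t7=3^23=20
$t3=12+4=16
$t1=6-1=5
cmp $t1, 2  (cmp 5,2)
bgt start: taken
$t7=20+23=43
$t4=M[16]=5
$t7=43^5=46
$t3=16+4=20
$t1=5-1=4
cmp $t1, 2  (cmp 4,2)
bgt start: taken
$t7=46+5=51
$t4=M[20]=10
$t7=51^10=57
$t3=20+4=24
$t1=4-1=3
cmp $t1, 2  (cmp 3,2)
bgt start: taken
$t7=57+10=67
$t4=M[24]=12
$t7=67^12=79
$t3=24+4=28
$t1=3-1=2
cmp $t1, 2  (cmp 2,2)
bgt start: not taken
$t4=12^9=5
halt.
Total executed instructions: 55.

55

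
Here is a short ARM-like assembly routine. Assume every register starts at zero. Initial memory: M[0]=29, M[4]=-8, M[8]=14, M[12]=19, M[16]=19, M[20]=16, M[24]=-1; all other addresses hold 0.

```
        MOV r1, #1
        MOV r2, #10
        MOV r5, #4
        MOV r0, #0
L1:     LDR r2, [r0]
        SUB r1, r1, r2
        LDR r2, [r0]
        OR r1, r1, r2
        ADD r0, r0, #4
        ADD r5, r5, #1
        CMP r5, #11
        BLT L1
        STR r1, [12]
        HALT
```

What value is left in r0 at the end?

MOV r1, #1 → r1=1
MOV r2, #10 → r2=10
MOV r5, #4 → r5=4
MOV r0, #0 → r0=0
LDR r2, [r0] → r2=M[0]=29
SUB r1, r1, r2 → r1=1-29=-28
LDR r2, [r0] → r2=M[0]=29
OR r1, r1, r2 → r1=(-28)|29=-3
ADD r0, r0, #4 → r0=0+4=4
ADD r5, r5, #1 → r5=4+1=5
CMP r5, #11  (cmp 5,11)
BLT L1: taken
LDR r2, [r0] → r2=M[4]=-8
SUB r1, r1, r2 → r1=(-3)-(-8)=5
LDR r2, [r0] → r2=M[4]=-8
OR r1, r1, r2 → r1=5|(-8)=-3
ADD r0, r0, #4 → r0=4+4=8
ADD r5, r5, #1 → r5=5+1=6
CMP r5, #11  (cmp 6,11)
BLT L1: taken
LDR r2, [r0] → r2=M[8]=14
SUB r1, r1, r2 → r1=(-3)-14=-17
LDR r2, [r0] → r2=M[8]=14
OR r1, r1, r2 → r1=(-17)|14=-17
ADD r0, r0, #4 → r0=8+4=12
ADD r5, r5, #1 → r5=6+1=7
CMP r5, #11  (cmp 7,11)
BLT L1: taken
LDR r2, [r0] → r2=M[12]=19
SUB r1, r1, r2 → r1=(-17)-19=-36
LDR r2, [r0] → r2=M[12]=19
OR r1, r1, r2 → r1=(-36)|19=-33
ADD r0, r0, #4 → r0=12+4=16
ADD r5, r5, #1 → r5=7+1=8
CMP r5, #11  (cmp 8,11)
BLT L1: taken
LDR r2, [r0] → r2=M[16]=19
SUB r1, r1, r2 → r1=(-33)-19=-52
LDR r2, [r0] → r2=M[16]=19
OR r1, r1, r2 → r1=(-52)|19=-33
ADD r0, r0, #4 → r0=16+4=20
ADD r5, r5, #1 → r5=8+1=9
CMP r5, #11  (cmp 9,11)
BLT L1: taken
LDR r2, [r0] → r2=M[20]=16
SUB r1, r1, r2 → r1=(-33)-16=-49
LDR r2, [r0] → r2=M[20]=16
OR r1, r1, r2 → r1=(-49)|16=-33
ADD r0, r0, #4 → r0=20+4=24
ADD r5, r5, #1 → r5=9+1=10
CMP r5, #11  (cmp 10,11)
BLT L1: taken
LDR r2, [r0] → r2=M[24]=-1
SUB r1, r1, r2 → r1=(-33)-(-1)=-32
LDR r2, [r0] → r2=M[24]=-1
OR r1, r1, r2 → r1=(-32)|(-1)=-1
ADD r0, r0, #4 → r0=24+4=28
ADD r5, r5, #1 → r5=10+1=11
CMP r5, #11  (cmp 11,11)
BLT L1: not taken
STR r1, [12] → M[12]=-1
halt.

28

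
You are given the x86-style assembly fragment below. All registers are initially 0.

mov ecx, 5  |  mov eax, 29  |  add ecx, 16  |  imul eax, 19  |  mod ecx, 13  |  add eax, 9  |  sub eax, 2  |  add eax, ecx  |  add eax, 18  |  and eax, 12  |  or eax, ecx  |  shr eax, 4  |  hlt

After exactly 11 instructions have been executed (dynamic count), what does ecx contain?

after mov ecx, 5: ecx=5
after mov eax, 29: eax=29
after add ecx, 16: ecx=5+16=21
after imul eax, 19: eax=29*19=551
after mod ecx, 13: ecx=21%13=8
after add eax, 9: eax=551+9=560
after sub eax, 2: eax=560-2=558
after add eax, ecx: eax=558+8=566
after add eax, 18: eax=566+18=584
after and eax, 12: eax=584&12=8
after or eax, ecx: eax=8|8=8
After step 11: ecx = 8.

8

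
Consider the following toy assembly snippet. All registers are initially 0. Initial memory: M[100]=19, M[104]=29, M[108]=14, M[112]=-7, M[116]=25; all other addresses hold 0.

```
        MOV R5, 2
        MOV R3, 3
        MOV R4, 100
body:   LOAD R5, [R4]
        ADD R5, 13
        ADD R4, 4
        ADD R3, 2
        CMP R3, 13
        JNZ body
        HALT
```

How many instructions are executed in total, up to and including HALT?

MOV R5, 2 → R5=2
MOV R3, 3 → R3=3
MOV R4, 100 → R4=100
LOAD R5, [R4] → R5=M[100]=19
ADD R5, 13 → R5=19+13=32
ADD R4, 4 → R4=100+4=104
ADD R3, 2 → R3=3+2=5
CMP R3, 13  (cmp 5,13)
JNZ body: taken
LOAD R5, [R4] → R5=M[104]=29
ADD R5, 13 → R5=29+13=42
ADD R4, 4 → R4=104+4=108
ADD R3, 2 → R3=5+2=7
CMP R3, 13  (cmp 7,13)
JNZ body: taken
LOAD R5, [R4] → R5=M[108]=14
ADD R5, 13 → R5=14+13=27
ADD R4, 4 → R4=108+4=112
ADD R3, 2 → R3=7+2=9
CMP R3, 13  (cmp 9,13)
JNZ body: taken
LOAD R5, [R4] → R5=M[112]=-7
ADD R5, 13 → R5=(-7)+13=6
ADD R4, 4 → R4=112+4=116
ADD R3, 2 → R3=9+2=11
CMP R3, 13  (cmp 11,13)
JNZ body: taken
LOAD R5, [R4] → R5=M[116]=25
ADD R5, 13 → R5=25+13=38
ADD R4, 4 → R4=116+4=120
ADD R3, 2 → R3=11+2=13
CMP R3, 13  (cmp 13,13)
JNZ body: not taken
halt.
Total executed instructions: 34.

34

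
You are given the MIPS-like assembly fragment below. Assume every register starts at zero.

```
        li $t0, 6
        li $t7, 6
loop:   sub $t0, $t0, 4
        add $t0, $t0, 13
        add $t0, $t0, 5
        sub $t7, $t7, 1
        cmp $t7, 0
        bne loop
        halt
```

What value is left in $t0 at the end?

90

after li $t0, 6: $t0=6
after li $t7, 6: $t7=6
after sub $t0, $t0, 4: $t0=6-4=2
after add $t0, $t0, 13: $t0=2+13=15
after add $t0, $t0, 5: $t0=15+5=20
after sub $t7, $t7, 1: $t7=6-1=5
cmp $t7, 0  (cmp 5,0)
bne loop: taken
after sub $t0, $t0, 4: $t0=20-4=16
after add $t0, $t0, 13: $t0=16+13=29
after add $t0, $t0, 5: $t0=29+5=34
after sub $t7, $t7, 1: $t7=5-1=4
cmp $t7, 0  (cmp 4,0)
bne loop: taken
after sub $t0, $t0, 4: $t0=34-4=30
after add $t0, $t0, 13: $t0=30+13=43
after add $t0, $t0, 5: $t0=43+5=48
after sub $t7, $t7, 1: $t7=4-1=3
cmp $t7, 0  (cmp 3,0)
bne loop: taken
after sub $t0, $t0, 4: $t0=48-4=44
after add $t0, $t0, 13: $t0=44+13=57
after add $t0, $t0, 5: $t0=57+5=62
after sub $t7, $t7, 1: $t7=3-1=2
cmp $t7, 0  (cmp 2,0)
bne loop: taken
after sub $t0, $t0, 4: $t0=62-4=58
after add $t0, $t0, 13: $t0=58+13=71
after add $t0, $t0, 5: $t0=71+5=76
after sub $t7, $t7, 1: $t7=2-1=1
cmp $t7, 0  (cmp 1,0)
bne loop: taken
after sub $t0, $t0, 4: $t0=76-4=72
after add $t0, $t0, 13: $t0=72+13=85
after add $t0, $t0, 5: $t0=85+5=90
after sub $t7, $t7, 1: $t7=1-1=0
cmp $t7, 0  (cmp 0,0)
bne loop: not taken
halt.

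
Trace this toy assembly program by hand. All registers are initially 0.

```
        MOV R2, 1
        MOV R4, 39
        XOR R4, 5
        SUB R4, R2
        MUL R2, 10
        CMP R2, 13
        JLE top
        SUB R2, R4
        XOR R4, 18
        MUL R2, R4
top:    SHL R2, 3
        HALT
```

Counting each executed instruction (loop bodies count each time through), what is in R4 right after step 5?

33

after MOV R2, 1: R2=1
after MOV R4, 39: R4=39
after XOR R4, 5: R4=39^5=34
after SUB R4, R2: R4=34-1=33
after MUL R2, 10: R2=1*10=10
After step 5: R4 = 33.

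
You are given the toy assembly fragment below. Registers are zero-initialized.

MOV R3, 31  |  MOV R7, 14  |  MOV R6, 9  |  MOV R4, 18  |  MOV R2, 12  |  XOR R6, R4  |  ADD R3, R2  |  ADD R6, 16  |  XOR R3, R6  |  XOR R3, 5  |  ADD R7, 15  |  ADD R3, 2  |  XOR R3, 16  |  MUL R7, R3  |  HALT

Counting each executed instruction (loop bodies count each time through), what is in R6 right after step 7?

27

after MOV R3, 31: R3=31
after MOV R7, 14: R7=14
after MOV R6, 9: R6=9
after MOV R4, 18: R4=18
after MOV R2, 12: R2=12
after XOR R6, R4: R6=9^18=27
after ADD R3, R2: R3=31+12=43
After step 7: R6 = 27.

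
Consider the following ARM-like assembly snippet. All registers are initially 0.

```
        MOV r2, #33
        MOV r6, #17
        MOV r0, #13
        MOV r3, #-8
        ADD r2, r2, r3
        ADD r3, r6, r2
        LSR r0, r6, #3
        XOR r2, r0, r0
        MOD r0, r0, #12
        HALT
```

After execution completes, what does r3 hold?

42

after MOV r2, #33: r2=33
after MOV r6, #17: r6=17
after MOV r0, #13: r0=13
after MOV r3, #-8: r3=-8
after ADD r2, r2, r3: r2=33+(-8)=25
after ADD r3, r6, r2: r3=17+25=42
after LSR r0, r6, #3: r0=17>>3=2
after XOR r2, r0, r0: r2=2^2=0
after MOD r0, r0, #12: r0=2%12=2
halt.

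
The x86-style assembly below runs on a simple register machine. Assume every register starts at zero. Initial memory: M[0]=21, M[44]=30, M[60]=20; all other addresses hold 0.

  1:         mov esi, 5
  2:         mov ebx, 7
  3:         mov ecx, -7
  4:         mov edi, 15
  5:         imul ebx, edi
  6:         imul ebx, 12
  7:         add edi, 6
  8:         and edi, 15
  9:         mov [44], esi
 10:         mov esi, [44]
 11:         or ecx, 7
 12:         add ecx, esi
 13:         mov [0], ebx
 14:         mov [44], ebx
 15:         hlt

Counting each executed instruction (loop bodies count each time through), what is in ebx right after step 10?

1260

after mov esi, 5: esi=5
after mov ebx, 7: ebx=7
after mov ecx, -7: ecx=-7
after mov edi, 15: edi=15
after imul ebx, edi: ebx=7*15=105
after imul ebx, 12: ebx=105*12=1260
after add edi, 6: edi=15+6=21
after and edi, 15: edi=21&15=5
mov [44], esi → M[44]=5
after mov esi, [44]: esi=M[44]=5
After step 10: ebx = 1260.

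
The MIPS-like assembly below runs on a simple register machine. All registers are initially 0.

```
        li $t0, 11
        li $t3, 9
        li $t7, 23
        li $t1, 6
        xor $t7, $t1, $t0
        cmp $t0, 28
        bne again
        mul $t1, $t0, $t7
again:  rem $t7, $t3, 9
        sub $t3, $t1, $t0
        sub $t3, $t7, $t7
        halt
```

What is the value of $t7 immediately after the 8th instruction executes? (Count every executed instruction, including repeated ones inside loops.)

0

after li $t0, 11: $t0=11
after li $t3, 9: $t3=9
after li $t7, 23: $t7=23
after li $t1, 6: $t1=6
after xor $t7, $t1, $t0: $t7=6^11=13
cmp $t0, 28  (cmp 11,28)
bne again: taken
after rem $t7, $t3, 9: $t7=9%9=0
After step 8: $t7 = 0.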